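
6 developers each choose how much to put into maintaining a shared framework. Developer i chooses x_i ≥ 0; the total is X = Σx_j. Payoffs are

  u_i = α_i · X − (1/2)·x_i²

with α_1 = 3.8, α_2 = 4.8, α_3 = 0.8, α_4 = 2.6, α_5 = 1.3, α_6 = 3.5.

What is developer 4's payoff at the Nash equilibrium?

40.3

Developer i's FOC: ∂u_i/∂x_i = α_i − x_i = 0, so x_i* = α_i.
NE contributions = (3.8, 4.8, 0.8, 2.6, 1.3, 3.5); X = 16.8.
u_4 = α_4·X − ½·(x_4)² = 2.6·16.8 − ½·2.6² = 40.3.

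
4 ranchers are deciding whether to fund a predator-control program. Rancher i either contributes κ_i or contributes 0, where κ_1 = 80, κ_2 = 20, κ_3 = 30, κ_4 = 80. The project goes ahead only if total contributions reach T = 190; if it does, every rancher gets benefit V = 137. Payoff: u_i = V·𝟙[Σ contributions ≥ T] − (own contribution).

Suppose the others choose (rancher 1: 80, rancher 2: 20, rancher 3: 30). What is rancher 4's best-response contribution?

Others' total = 130. Contributing 80 brings total to 210 ≥ 190: gain V − κ_4 = 57.
Best response: 80.

80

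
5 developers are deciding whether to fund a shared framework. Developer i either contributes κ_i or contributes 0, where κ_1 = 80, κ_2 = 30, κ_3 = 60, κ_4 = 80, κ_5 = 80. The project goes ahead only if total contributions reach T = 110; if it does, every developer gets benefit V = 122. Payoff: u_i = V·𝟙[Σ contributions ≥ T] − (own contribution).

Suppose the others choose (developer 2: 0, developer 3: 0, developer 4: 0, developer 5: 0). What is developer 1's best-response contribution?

0

Others' total = 0. Even contributing 80 gives 80 < 110: no benefit either way.
Best response: 0.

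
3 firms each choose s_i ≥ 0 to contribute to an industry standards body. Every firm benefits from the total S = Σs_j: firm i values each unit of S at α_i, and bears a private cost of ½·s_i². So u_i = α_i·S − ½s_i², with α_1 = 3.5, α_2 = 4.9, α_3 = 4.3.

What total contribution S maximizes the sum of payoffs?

38.1

Planner FOC: ∂(Σu_j)/∂s_i = (Σα_j) − s_i = 0, so s_i^SO = Σα_j = 12.7 for every i; S^SO = 38.1.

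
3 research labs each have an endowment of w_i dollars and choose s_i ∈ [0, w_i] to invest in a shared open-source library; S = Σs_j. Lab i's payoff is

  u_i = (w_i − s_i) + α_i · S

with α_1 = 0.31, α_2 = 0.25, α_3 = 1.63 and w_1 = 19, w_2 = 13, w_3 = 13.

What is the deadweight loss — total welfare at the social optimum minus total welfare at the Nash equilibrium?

∂u_i/∂s_i = α_i − 1, so lab i contributes w_i if α_i > 1, else 0.
α_i > 1 for i ∈ {3}; NE contributions (0, 0, 13), S = 13.
W^NE = Σw_i − S^NE + (Σα_i)·S^NE = 45 + 1.19·13 = 60.47.
Planner: ∂(Σu_j)/∂s_i = Σα_j − 1 = 1.19 > 0, so everyone contributes w_i; S^SO = 45, W^SO = 45 + 1.19·45 = 98.55.
Deadweight loss = 38.08.

38.08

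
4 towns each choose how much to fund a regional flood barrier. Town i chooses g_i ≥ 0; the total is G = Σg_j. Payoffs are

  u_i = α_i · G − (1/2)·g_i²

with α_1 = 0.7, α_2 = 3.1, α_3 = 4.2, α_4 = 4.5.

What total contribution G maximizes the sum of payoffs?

50

Planner FOC: ∂(Σu_j)/∂g_i = (Σα_j) − g_i = 0, so g_i^SO = Σα_j = 12.5 for every i; G^SO = 50.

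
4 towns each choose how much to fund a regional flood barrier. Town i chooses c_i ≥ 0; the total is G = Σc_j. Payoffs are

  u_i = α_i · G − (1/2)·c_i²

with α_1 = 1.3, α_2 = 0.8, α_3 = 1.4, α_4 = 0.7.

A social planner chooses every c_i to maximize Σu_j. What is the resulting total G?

16.8

Planner FOC: ∂(Σu_j)/∂c_i = (Σα_j) − c_i = 0, so c_i^SO = Σα_j = 4.2 for every i; G^SO = 16.8.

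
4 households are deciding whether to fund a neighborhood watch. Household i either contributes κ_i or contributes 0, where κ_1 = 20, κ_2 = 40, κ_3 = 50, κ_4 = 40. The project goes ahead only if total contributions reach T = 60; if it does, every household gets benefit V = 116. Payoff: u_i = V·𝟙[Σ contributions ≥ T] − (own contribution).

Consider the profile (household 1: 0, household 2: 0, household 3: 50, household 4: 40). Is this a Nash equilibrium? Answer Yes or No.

Total = 90 ≥ 60: provided.
Household 1 (pledges 0, payoff 116): pledging 20 → total 110, payoff 96. No gain.
Household 2 (pledges 0, payoff 116): pledging 40 → total 130, payoff 76. No gain.
Household 3 (pledges 50, payoff 66): dropping to 0 → total 40, payoff 0. No gain.
Household 4 (pledges 40, payoff 76): dropping to 0 → total 50, payoff 0. No gain.

Yes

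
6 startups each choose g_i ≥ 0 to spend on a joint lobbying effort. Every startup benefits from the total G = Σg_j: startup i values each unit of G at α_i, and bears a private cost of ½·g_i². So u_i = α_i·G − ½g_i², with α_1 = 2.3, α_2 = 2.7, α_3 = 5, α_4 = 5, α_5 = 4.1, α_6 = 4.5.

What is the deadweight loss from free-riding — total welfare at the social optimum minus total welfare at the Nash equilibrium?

1163.74

Startup i's FOC: ∂u_i/∂g_i = α_i − g_i = 0, so g_i* = α_i.
NE contributions = (2.3, 2.7, 5, 5, 4.1, 4.5); G = 23.6.
W^NE = (Σα)·G − ½Σα_i² = 23.6² − ½·99.64 = 507.14.
Planner sets g_i = Σα_j = 23.6 for every i, so G^SO = 6·23.6 = 141.6.
W^SO = (Σα)·G^SO − ½·6·(Σα)² = (6/2)·23.6² = 1670.88.
Deadweight loss = W^SO − W^NE = 1163.74.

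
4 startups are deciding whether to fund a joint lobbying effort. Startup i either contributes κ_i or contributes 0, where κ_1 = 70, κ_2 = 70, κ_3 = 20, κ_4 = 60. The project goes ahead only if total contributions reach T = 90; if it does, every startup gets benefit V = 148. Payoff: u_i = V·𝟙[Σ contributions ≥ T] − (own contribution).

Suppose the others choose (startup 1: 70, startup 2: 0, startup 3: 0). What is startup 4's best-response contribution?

Others' total = 70. Contributing 60 brings total to 130 ≥ 90: gain V − κ_4 = 88.
Best response: 60.

60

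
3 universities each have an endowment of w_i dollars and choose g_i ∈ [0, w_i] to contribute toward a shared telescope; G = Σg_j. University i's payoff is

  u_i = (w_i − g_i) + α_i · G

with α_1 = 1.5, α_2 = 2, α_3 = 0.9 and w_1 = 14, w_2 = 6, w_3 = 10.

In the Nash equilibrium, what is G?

∂u_i/∂g_i = α_i − 1, so university i contributes w_i if α_i > 1, else 0.
α_i > 1 for i ∈ {1, 2}; NE contributions (14, 6, 0), G = 20.

20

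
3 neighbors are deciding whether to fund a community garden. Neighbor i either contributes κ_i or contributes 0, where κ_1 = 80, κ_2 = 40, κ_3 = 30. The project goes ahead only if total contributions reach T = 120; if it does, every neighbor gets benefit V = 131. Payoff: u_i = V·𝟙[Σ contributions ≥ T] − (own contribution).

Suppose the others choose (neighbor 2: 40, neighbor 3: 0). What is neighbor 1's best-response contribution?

80

Others' total = 40. Contributing 80 brings total to 120 ≥ 120: gain V − κ_1 = 51.
Best response: 80.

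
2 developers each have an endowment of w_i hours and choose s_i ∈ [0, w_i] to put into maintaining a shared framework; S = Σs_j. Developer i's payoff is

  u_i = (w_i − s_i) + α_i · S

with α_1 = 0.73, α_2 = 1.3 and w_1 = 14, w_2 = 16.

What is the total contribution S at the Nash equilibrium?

∂u_i/∂s_i = α_i − 1, so developer i contributes w_i if α_i > 1, else 0.
α_i > 1 for i ∈ {2}; NE contributions (0, 16), S = 16.

16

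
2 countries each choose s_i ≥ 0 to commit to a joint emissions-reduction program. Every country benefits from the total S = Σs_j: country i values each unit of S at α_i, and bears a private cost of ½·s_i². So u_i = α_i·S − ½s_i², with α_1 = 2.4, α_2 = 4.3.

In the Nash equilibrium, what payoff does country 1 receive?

13.2

Country i's FOC: ∂u_i/∂s_i = α_i − s_i = 0, so s_i* = α_i.
NE contributions = (2.4, 4.3); S = 6.7.
u_1 = α_1·S − ½·(s_1)² = 2.4·6.7 − ½·2.4² = 13.2.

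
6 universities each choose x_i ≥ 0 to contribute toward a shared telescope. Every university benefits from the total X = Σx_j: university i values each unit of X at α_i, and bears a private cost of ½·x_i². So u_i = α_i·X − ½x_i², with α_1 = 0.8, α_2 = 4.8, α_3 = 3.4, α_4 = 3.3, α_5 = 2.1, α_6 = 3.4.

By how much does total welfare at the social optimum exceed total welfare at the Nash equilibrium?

664.73

University i's FOC: ∂u_i/∂x_i = α_i − x_i = 0, so x_i* = α_i.
NE contributions = (0.8, 4.8, 3.4, 3.3, 2.1, 3.4); X = 17.8.
W^NE = (Σα)·X − ½Σα_i² = 17.8² − ½·62.1 = 285.79.
Planner sets x_i = Σα_j = 17.8 for every i, so X^SO = 6·17.8 = 106.8.
W^SO = (Σα)·X^SO − ½·6·(Σα)² = (6/2)·17.8² = 950.52.
Deadweight loss = W^SO − W^NE = 664.73.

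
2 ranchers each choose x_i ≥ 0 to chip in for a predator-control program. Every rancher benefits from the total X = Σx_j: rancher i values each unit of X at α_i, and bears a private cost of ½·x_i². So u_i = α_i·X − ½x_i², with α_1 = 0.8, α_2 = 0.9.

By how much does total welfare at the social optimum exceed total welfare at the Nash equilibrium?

Rancher i's FOC: ∂u_i/∂x_i = α_i − x_i = 0, so x_i* = α_i.
NE contributions = (0.8, 0.9); X = 1.7.
W^NE = (Σα)·X − ½Σα_i² = 1.7² − ½·1.45 = 2.165.
Planner sets x_i = Σα_j = 1.7 for every i, so X^SO = 2·1.7 = 3.4.
W^SO = (Σα)·X^SO − ½·2·(Σα)² = (2/2)·1.7² = 2.89.
Deadweight loss = W^SO − W^NE = 0.725.

0.725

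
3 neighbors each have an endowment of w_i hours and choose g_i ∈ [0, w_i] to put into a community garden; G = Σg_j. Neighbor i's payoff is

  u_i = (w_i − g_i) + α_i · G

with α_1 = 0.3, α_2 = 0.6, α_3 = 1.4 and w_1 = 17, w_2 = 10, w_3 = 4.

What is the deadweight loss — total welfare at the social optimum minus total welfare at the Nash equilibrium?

∂u_i/∂g_i = α_i − 1, so neighbor i contributes w_i if α_i > 1, else 0.
α_i > 1 for i ∈ {3}; NE contributions (0, 0, 4), G = 4.
W^NE = Σw_i − G^NE + (Σα_i)·G^NE = 31 + 1.3·4 = 36.2.
Planner: ∂(Σu_j)/∂g_i = Σα_j − 1 = 1.3 > 0, so everyone contributes w_i; G^SO = 31, W^SO = 31 + 1.3·31 = 71.3.
Deadweight loss = 35.1.

35.1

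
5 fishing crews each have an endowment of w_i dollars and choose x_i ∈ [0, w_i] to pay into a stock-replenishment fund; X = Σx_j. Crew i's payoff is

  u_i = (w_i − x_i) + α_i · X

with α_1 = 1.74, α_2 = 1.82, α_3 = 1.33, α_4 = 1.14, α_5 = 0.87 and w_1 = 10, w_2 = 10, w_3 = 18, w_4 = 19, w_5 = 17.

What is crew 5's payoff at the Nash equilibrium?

∂u_i/∂x_i = α_i − 1, so crew i contributes w_i if α_i > 1, else 0.
α_i > 1 for i ∈ {1, 2, 3, 4}; NE contributions (10, 10, 18, 19, 0), X = 57.
u_5 = (17 − 0) + 0.87·57 = 66.59.

66.59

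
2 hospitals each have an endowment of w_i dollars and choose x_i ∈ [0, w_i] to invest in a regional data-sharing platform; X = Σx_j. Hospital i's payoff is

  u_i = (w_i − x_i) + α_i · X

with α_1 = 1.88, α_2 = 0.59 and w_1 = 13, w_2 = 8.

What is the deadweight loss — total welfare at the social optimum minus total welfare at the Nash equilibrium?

∂u_i/∂x_i = α_i − 1, so hospital i contributes w_i if α_i > 1, else 0.
α_i > 1 for i ∈ {1}; NE contributions (13, 0), X = 13.
W^NE = Σw_i − X^NE + (Σα_i)·X^NE = 21 + 1.47·13 = 40.11.
Planner: ∂(Σu_j)/∂x_i = Σα_j − 1 = 1.47 > 0, so everyone contributes w_i; X^SO = 21, W^SO = 21 + 1.47·21 = 51.87.
Deadweight loss = 11.76.

11.76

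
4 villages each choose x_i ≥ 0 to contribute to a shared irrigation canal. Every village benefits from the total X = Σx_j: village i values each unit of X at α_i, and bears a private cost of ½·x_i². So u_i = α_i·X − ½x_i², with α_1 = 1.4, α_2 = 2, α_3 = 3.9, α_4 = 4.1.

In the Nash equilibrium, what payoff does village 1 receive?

14.98

Village i's FOC: ∂u_i/∂x_i = α_i − x_i = 0, so x_i* = α_i.
NE contributions = (1.4, 2, 3.9, 4.1); X = 11.4.
u_1 = α_1·X − ½·(x_1)² = 1.4·11.4 − ½·1.4² = 14.98.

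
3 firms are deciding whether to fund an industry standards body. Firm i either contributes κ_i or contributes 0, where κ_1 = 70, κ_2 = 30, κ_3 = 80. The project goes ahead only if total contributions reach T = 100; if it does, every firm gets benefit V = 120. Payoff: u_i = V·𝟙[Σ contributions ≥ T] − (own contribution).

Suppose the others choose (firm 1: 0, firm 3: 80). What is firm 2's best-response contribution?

Others' total = 80. Contributing 30 brings total to 110 ≥ 100: gain V − κ_2 = 90.
Best response: 30.

30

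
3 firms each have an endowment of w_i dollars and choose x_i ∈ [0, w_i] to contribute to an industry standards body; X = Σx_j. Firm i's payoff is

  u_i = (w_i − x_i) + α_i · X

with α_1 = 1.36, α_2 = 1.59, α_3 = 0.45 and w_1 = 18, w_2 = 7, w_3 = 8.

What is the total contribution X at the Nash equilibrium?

∂u_i/∂x_i = α_i − 1, so firm i contributes w_i if α_i > 1, else 0.
α_i > 1 for i ∈ {1, 2}; NE contributions (18, 7, 0), X = 25.

25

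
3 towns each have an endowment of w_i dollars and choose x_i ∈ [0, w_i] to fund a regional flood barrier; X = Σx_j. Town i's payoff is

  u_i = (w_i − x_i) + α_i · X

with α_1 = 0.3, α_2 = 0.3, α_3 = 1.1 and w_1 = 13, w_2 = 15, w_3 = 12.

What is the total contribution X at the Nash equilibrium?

12

∂u_i/∂x_i = α_i − 1, so town i contributes w_i if α_i > 1, else 0.
α_i > 1 for i ∈ {3}; NE contributions (0, 0, 12), X = 12.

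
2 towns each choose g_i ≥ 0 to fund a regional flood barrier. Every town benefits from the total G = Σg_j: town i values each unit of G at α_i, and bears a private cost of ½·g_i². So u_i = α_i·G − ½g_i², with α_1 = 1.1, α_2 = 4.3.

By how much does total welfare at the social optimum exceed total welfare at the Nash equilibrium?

Town i's FOC: ∂u_i/∂g_i = α_i − g_i = 0, so g_i* = α_i.
NE contributions = (1.1, 4.3); G = 5.4.
W^NE = (Σα)·G − ½Σα_i² = 5.4² − ½·19.7 = 19.31.
Planner sets g_i = Σα_j = 5.4 for every i, so G^SO = 2·5.4 = 10.8.
W^SO = (Σα)·G^SO − ½·2·(Σα)² = (2/2)·5.4² = 29.16.
Deadweight loss = W^SO − W^NE = 9.85.

9.85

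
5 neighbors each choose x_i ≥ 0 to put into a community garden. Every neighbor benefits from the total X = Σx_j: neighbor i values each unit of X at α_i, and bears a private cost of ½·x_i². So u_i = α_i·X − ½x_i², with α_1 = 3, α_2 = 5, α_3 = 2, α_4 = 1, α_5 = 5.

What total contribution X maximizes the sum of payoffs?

80

Planner FOC: ∂(Σu_j)/∂x_i = (Σα_j) − x_i = 0, so x_i^SO = Σα_j = 16 for every i; X^SO = 80.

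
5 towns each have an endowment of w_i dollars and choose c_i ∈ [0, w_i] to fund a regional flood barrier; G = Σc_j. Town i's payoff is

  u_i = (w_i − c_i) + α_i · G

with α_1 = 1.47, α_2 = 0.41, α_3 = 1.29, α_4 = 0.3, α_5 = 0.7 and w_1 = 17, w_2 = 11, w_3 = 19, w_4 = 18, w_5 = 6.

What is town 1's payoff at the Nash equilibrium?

∂u_i/∂c_i = α_i − 1, so town i contributes w_i if α_i > 1, else 0.
α_i > 1 for i ∈ {1, 3}; NE contributions (17, 0, 19, 0, 0), G = 36.
u_1 = (17 − 17) + 1.47·36 = 52.92.

52.92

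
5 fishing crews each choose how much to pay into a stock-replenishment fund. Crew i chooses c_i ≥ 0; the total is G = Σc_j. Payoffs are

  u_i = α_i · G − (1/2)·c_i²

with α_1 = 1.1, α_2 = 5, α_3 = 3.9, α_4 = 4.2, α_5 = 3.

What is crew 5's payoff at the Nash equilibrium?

Crew i's FOC: ∂u_i/∂c_i = α_i − c_i = 0, so c_i* = α_i.
NE contributions = (1.1, 5, 3.9, 4.2, 3); G = 17.2.
u_5 = α_5·G − ½·(c_5)² = 3·17.2 − ½·3² = 47.1.

47.1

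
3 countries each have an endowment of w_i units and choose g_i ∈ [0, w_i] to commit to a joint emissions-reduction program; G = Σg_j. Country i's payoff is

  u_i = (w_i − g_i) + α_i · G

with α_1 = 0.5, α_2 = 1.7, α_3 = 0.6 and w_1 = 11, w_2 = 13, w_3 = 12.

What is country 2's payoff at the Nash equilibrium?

∂u_i/∂g_i = α_i − 1, so country i contributes w_i if α_i > 1, else 0.
α_i > 1 for i ∈ {2}; NE contributions (0, 13, 0), G = 13.
u_2 = (13 − 13) + 1.7·13 = 22.1.

22.1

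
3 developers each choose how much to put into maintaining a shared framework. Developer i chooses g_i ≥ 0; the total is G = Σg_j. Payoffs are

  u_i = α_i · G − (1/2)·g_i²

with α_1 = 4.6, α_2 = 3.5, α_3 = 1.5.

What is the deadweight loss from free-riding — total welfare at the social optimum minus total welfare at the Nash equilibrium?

Developer i's FOC: ∂u_i/∂g_i = α_i − g_i = 0, so g_i* = α_i.
NE contributions = (4.6, 3.5, 1.5); G = 9.6.
W^NE = (Σα)·G − ½Σα_i² = 9.6² − ½·35.66 = 74.33.
Planner sets g_i = Σα_j = 9.6 for every i, so G^SO = 3·9.6 = 28.8.
W^SO = (Σα)·G^SO − ½·3·(Σα)² = (3/2)·9.6² = 138.24.
Deadweight loss = W^SO − W^NE = 63.91.

63.91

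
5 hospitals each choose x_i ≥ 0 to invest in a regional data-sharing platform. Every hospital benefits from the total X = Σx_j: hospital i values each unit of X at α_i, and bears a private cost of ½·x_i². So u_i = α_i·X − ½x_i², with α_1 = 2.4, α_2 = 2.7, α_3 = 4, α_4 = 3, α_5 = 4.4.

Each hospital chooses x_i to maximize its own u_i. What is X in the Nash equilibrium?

16.5

Hospital i's FOC: ∂u_i/∂x_i = α_i − x_i = 0, so x_i* = α_i.
NE contributions = (2.4, 2.7, 4, 3, 4.4); X = 16.5.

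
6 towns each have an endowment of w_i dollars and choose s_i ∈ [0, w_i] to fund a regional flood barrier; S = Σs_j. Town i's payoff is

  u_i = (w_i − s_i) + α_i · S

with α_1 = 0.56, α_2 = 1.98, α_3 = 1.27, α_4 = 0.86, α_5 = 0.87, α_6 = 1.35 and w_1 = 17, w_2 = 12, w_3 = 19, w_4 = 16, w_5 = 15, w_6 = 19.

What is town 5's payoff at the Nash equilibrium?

58.5

∂u_i/∂s_i = α_i − 1, so town i contributes w_i if α_i > 1, else 0.
α_i > 1 for i ∈ {2, 3, 6}; NE contributions (0, 12, 19, 0, 0, 19), S = 50.
u_5 = (15 − 0) + 0.87·50 = 58.5.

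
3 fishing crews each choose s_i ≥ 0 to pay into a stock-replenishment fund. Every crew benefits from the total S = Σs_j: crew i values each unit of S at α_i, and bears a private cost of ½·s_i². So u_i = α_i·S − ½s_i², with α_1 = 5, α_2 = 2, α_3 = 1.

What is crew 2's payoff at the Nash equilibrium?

14

Crew i's FOC: ∂u_i/∂s_i = α_i − s_i = 0, so s_i* = α_i.
NE contributions = (5, 2, 1); S = 8.
u_2 = α_2·S − ½·(s_2)² = 2·8 − ½·2² = 14.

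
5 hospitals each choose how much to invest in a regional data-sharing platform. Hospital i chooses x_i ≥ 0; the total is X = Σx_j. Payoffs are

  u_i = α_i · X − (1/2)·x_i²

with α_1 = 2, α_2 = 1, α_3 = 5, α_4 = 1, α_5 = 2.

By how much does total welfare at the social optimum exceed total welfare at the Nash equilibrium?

Hospital i's FOC: ∂u_i/∂x_i = α_i − x_i = 0, so x_i* = α_i.
NE contributions = (2, 1, 5, 1, 2); X = 11.
W^NE = (Σα)·X − ½Σα_i² = 11² − ½·35 = 103.5.
Planner sets x_i = Σα_j = 11 for every i, so X^SO = 5·11 = 55.
W^SO = (Σα)·X^SO − ½·5·(Σα)² = (5/2)·11² = 302.5.
Deadweight loss = W^SO − W^NE = 199.

199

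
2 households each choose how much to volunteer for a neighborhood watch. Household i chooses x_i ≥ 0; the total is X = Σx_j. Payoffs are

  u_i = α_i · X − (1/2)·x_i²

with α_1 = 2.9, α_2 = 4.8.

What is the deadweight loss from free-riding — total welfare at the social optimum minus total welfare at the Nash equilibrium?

Household i's FOC: ∂u_i/∂x_i = α_i − x_i = 0, so x_i* = α_i.
NE contributions = (2.9, 4.8); X = 7.7.
W^NE = (Σα)·X − ½Σα_i² = 7.7² − ½·31.45 = 43.565.
Planner sets x_i = Σα_j = 7.7 for every i, so X^SO = 2·7.7 = 15.4.
W^SO = (Σα)·X^SO − ½·2·(Σα)² = (2/2)·7.7² = 59.29.
Deadweight loss = W^SO − W^NE = 15.725.

15.725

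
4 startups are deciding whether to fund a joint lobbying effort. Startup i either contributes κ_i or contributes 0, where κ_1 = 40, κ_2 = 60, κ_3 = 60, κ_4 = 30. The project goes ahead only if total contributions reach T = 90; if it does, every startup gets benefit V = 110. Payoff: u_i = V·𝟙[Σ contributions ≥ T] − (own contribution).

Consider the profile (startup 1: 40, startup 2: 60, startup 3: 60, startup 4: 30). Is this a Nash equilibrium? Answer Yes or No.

No

Total = 190 ≥ 90: provided.
Startup 1 (pledges 40, payoff 70): dropping to 0 → total 150, payoff 110. Profitable deviation.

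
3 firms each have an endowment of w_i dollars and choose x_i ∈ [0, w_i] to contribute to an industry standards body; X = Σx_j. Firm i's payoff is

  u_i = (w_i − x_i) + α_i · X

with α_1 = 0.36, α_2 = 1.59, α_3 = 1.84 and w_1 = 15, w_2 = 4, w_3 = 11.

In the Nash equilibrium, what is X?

15

∂u_i/∂x_i = α_i − 1, so firm i contributes w_i if α_i > 1, else 0.
α_i > 1 for i ∈ {2, 3}; NE contributions (0, 4, 11), X = 15.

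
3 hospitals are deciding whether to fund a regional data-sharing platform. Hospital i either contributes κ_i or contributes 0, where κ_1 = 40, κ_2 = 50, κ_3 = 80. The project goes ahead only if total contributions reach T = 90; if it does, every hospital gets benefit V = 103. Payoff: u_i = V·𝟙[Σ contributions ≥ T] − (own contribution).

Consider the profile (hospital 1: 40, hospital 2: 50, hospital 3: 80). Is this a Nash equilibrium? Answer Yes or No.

No

Total = 170 ≥ 90: provided.
Hospital 1 (pledges 40, payoff 63): dropping to 0 → total 130, payoff 103. Profitable deviation.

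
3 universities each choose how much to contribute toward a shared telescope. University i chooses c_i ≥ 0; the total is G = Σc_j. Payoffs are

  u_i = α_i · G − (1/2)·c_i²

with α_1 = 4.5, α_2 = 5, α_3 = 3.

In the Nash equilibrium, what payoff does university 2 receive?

50

University i's FOC: ∂u_i/∂c_i = α_i − c_i = 0, so c_i* = α_i.
NE contributions = (4.5, 5, 3); G = 12.5.
u_2 = α_2·G − ½·(c_2)² = 5·12.5 − ½·5² = 50.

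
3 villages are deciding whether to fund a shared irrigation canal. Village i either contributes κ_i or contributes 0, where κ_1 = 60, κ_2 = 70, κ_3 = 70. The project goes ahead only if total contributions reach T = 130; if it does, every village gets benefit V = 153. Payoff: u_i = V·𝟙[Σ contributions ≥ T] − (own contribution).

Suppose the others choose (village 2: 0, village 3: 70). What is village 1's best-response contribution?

Others' total = 70. Contributing 60 brings total to 130 ≥ 130: gain V − κ_1 = 93.
Best response: 60.

60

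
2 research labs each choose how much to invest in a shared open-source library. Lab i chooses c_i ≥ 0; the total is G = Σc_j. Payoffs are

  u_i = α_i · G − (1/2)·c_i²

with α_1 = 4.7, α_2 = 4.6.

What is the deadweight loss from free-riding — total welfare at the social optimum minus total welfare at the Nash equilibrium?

Lab i's FOC: ∂u_i/∂c_i = α_i − c_i = 0, so c_i* = α_i.
NE contributions = (4.7, 4.6); G = 9.3.
W^NE = (Σα)·G − ½Σα_i² = 9.3² − ½·43.25 = 64.865.
Planner sets c_i = Σα_j = 9.3 for every i, so G^SO = 2·9.3 = 18.6.
W^SO = (Σα)·G^SO − ½·2·(Σα)² = (2/2)·9.3² = 86.49.
Deadweight loss = W^SO − W^NE = 21.625.

21.625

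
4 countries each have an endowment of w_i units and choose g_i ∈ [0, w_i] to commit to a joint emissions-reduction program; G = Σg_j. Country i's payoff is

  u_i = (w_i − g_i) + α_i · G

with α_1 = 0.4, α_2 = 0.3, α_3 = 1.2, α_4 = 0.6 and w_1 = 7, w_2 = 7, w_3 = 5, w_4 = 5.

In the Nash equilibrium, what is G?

5

∂u_i/∂g_i = α_i − 1, so country i contributes w_i if α_i > 1, else 0.
α_i > 1 for i ∈ {3}; NE contributions (0, 0, 5, 0), G = 5.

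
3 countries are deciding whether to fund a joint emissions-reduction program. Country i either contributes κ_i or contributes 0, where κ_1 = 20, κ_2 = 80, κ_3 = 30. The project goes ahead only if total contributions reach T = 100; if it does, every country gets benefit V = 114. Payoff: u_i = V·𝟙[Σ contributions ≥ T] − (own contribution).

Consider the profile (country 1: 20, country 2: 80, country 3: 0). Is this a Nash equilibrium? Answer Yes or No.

Total = 100 ≥ 100: provided.
Country 1 (pledges 20, payoff 94): dropping to 0 → total 80, payoff 0. No gain.
Country 2 (pledges 80, payoff 34): dropping to 0 → total 20, payoff 0. No gain.
Country 3 (pledges 0, payoff 114): pledging 30 → total 130, payoff 84. No gain.

Yes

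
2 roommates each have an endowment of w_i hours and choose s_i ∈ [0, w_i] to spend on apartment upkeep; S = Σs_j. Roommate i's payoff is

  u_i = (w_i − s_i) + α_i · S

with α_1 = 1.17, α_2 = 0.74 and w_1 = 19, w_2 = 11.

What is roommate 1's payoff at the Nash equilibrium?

∂u_i/∂s_i = α_i − 1, so roommate i contributes w_i if α_i > 1, else 0.
α_i > 1 for i ∈ {1}; NE contributions (19, 0), S = 19.
u_1 = (19 − 19) + 1.17·19 = 22.23.

22.23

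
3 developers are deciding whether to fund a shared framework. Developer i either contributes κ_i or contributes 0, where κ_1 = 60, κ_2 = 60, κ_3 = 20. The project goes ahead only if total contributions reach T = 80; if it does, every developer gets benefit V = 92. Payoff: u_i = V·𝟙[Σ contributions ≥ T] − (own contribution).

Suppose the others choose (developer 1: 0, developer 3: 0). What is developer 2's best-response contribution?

0

Others' total = 0. Even contributing 60 gives 60 < 80: no benefit either way.
Best response: 0.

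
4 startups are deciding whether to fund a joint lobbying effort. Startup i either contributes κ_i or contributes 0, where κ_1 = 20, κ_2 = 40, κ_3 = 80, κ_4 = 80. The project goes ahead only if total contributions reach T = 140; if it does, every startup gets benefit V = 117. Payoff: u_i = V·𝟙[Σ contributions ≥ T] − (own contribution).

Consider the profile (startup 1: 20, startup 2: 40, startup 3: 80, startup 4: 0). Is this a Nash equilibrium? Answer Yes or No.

Total = 140 ≥ 140: provided.
Startup 1 (pledges 20, payoff 97): dropping to 0 → total 120, payoff 0. No gain.
Startup 2 (pledges 40, payoff 77): dropping to 0 → total 100, payoff 0. No gain.
Startup 3 (pledges 80, payoff 37): dropping to 0 → total 60, payoff 0. No gain.
Startup 4 (pledges 0, payoff 117): pledging 80 → total 220, payoff 37. No gain.

Yes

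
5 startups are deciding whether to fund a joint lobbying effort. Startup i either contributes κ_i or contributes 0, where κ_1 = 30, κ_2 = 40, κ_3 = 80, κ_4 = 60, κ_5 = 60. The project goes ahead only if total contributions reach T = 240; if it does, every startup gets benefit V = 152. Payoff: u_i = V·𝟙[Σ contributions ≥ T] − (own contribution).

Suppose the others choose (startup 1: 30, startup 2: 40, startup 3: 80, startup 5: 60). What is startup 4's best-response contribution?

60

Others' total = 210. Contributing 60 brings total to 270 ≥ 240: gain V − κ_4 = 92.
Best response: 60.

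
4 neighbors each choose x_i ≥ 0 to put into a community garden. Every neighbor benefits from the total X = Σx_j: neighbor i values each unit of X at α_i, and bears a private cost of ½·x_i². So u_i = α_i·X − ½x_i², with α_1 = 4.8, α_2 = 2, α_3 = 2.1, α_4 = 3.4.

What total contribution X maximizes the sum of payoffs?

49.2

Planner FOC: ∂(Σu_j)/∂x_i = (Σα_j) − x_i = 0, so x_i^SO = Σα_j = 12.3 for every i; X^SO = 49.2.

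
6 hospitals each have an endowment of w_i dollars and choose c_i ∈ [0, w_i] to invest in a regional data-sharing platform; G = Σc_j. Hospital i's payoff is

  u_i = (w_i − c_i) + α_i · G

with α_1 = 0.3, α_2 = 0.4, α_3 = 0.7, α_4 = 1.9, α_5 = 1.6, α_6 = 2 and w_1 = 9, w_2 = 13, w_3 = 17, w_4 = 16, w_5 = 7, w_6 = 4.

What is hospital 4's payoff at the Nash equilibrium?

∂u_i/∂c_i = α_i − 1, so hospital i contributes w_i if α_i > 1, else 0.
α_i > 1 for i ∈ {4, 5, 6}; NE contributions (0, 0, 0, 16, 7, 4), G = 27.
u_4 = (16 − 16) + 1.9·27 = 51.3.

51.3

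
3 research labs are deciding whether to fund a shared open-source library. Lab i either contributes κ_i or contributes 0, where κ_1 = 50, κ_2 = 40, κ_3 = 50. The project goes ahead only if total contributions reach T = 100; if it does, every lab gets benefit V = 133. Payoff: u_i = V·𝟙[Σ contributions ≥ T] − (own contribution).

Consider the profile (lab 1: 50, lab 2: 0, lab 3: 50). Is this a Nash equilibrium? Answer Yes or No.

Total = 100 ≥ 100: provided.
Lab 1 (pledges 50, payoff 83): dropping to 0 → total 50, payoff 0. No gain.
Lab 2 (pledges 0, payoff 133): pledging 40 → total 140, payoff 93. No gain.
Lab 3 (pledges 50, payoff 83): dropping to 0 → total 50, payoff 0. No gain.

Yes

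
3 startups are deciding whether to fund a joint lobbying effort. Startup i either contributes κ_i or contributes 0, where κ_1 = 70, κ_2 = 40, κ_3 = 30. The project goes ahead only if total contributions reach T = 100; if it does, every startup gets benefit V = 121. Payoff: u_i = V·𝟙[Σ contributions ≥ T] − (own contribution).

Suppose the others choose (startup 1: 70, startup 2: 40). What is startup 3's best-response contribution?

0

Others' total = 110 ≥ 100; contributing adds cost 30 for no extra benefit.
Best response: 0.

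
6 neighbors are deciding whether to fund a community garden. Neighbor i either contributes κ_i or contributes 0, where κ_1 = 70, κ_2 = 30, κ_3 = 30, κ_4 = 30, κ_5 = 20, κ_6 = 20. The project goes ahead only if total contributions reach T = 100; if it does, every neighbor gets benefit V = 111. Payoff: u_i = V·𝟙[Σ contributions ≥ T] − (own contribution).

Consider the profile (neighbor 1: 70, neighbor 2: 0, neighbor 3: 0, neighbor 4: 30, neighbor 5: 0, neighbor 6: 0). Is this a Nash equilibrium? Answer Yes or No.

Yes

Total = 100 ≥ 100: provided.
Neighbor 1 (pledges 70, payoff 41): dropping to 0 → total 30, payoff 0. No gain.
Neighbor 2 (pledges 0, payoff 111): pledging 30 → total 130, payoff 81. No gain.
Neighbor 3 (pledges 0, payoff 111): pledging 30 → total 130, payoff 81. No gain.
Neighbor 4 (pledges 30, payoff 81): dropping to 0 → total 70, payoff 0. No gain.
Neighbor 5 (pledges 0, payoff 111): pledging 20 → total 120, payoff 91. No gain.
Neighbor 6 (pledges 0, payoff 111): pledging 20 → total 120, payoff 91. No gain.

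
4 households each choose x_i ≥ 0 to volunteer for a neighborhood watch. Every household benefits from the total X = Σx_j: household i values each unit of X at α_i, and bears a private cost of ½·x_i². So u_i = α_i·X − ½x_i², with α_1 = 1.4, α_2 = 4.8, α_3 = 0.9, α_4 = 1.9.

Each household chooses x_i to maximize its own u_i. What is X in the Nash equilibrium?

Household i's FOC: ∂u_i/∂x_i = α_i − x_i = 0, so x_i* = α_i.
NE contributions = (1.4, 4.8, 0.9, 1.9); X = 9.

9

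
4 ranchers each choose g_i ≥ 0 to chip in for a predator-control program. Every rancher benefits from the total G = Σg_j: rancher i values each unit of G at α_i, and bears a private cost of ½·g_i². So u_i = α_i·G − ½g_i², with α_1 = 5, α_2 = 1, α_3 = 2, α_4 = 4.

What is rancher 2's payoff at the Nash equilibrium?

11.5

Rancher i's FOC: ∂u_i/∂g_i = α_i − g_i = 0, so g_i* = α_i.
NE contributions = (5, 1, 2, 4); G = 12.
u_2 = α_2·G − ½·(g_2)² = 1·12 − ½·1² = 11.5.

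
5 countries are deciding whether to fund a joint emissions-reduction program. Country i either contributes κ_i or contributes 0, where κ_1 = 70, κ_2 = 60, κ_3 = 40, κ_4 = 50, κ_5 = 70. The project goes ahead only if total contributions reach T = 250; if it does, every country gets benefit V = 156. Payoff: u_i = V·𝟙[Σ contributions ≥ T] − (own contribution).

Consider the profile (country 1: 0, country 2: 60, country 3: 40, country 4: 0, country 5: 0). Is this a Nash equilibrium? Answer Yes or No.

Total = 100 < 250: not provided.
Country 1 (pledges 0, payoff 0): pledging 70 → total 170, payoff -70. No gain.
Country 2 (pledges 60, payoff -60): dropping to 0 → total 40, payoff 0. Profitable deviation.

No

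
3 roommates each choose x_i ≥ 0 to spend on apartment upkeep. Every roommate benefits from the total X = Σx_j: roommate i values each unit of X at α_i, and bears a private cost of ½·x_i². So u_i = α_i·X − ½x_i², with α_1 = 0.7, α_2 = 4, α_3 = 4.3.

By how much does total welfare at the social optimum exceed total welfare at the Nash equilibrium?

57.99

Roommate i's FOC: ∂u_i/∂x_i = α_i − x_i = 0, so x_i* = α_i.
NE contributions = (0.7, 4, 4.3); X = 9.
W^NE = (Σα)·X − ½Σα_i² = 9² − ½·34.98 = 63.51.
Planner sets x_i = Σα_j = 9 for every i, so X^SO = 3·9 = 27.
W^SO = (Σα)·X^SO − ½·3·(Σα)² = (3/2)·9² = 121.5.
Deadweight loss = W^SO − W^NE = 57.99.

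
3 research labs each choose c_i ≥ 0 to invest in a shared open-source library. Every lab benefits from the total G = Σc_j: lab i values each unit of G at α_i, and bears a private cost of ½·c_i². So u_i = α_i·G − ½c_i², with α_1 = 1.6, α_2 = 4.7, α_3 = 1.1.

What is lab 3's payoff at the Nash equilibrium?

Lab i's FOC: ∂u_i/∂c_i = α_i − c_i = 0, so c_i* = α_i.
NE contributions = (1.6, 4.7, 1.1); G = 7.4.
u_3 = α_3·G − ½·(c_3)² = 1.1·7.4 − ½·1.1² = 7.535.

7.535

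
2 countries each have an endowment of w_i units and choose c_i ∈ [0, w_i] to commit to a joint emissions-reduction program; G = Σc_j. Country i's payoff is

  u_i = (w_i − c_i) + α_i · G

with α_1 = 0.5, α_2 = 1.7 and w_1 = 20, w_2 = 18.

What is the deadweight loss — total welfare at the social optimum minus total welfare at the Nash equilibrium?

24

∂u_i/∂c_i = α_i − 1, so country i contributes w_i if α_i > 1, else 0.
α_i > 1 for i ∈ {2}; NE contributions (0, 18), G = 18.
W^NE = Σw_i − G^NE + (Σα_i)·G^NE = 38 + 1.2·18 = 59.6.
Planner: ∂(Σu_j)/∂c_i = Σα_j − 1 = 1.2 > 0, so everyone contributes w_i; G^SO = 38, W^SO = 38 + 1.2·38 = 83.6.
Deadweight loss = 24.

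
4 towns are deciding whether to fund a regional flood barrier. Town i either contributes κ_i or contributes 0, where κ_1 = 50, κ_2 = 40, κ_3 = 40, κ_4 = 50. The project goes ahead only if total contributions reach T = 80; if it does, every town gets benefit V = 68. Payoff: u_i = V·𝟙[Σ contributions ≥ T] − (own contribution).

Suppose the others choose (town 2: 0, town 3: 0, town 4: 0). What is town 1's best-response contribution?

Others' total = 0. Even contributing 50 gives 50 < 80: no benefit either way.
Best response: 0.

0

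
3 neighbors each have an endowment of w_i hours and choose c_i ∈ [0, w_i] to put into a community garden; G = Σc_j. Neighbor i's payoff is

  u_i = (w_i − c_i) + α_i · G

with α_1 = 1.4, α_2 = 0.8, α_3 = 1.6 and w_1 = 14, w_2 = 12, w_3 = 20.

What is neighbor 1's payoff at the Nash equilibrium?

47.6

∂u_i/∂c_i = α_i − 1, so neighbor i contributes w_i if α_i > 1, else 0.
α_i > 1 for i ∈ {1, 3}; NE contributions (14, 0, 20), G = 34.
u_1 = (14 − 14) + 1.4·34 = 47.6.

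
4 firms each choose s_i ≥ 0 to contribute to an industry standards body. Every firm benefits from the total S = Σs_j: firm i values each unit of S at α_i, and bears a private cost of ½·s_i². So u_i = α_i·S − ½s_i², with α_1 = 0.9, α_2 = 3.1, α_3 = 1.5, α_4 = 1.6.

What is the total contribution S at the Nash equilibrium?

7.1

Firm i's FOC: ∂u_i/∂s_i = α_i − s_i = 0, so s_i* = α_i.
NE contributions = (0.9, 3.1, 1.5, 1.6); S = 7.1.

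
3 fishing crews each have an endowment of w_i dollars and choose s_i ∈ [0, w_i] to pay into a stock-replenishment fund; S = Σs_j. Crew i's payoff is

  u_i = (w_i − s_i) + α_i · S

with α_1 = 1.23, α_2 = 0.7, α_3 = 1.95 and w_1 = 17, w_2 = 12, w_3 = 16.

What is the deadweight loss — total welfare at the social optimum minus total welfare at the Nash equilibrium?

34.56

∂u_i/∂s_i = α_i − 1, so crew i contributes w_i if α_i > 1, else 0.
α_i > 1 for i ∈ {1, 3}; NE contributions (17, 0, 16), S = 33.
W^NE = Σw_i − S^NE + (Σα_i)·S^NE = 45 + 2.88·33 = 140.04.
Planner: ∂(Σu_j)/∂s_i = Σα_j − 1 = 2.88 > 0, so everyone contributes w_i; S^SO = 45, W^SO = 45 + 2.88·45 = 174.6.
Deadweight loss = 34.56.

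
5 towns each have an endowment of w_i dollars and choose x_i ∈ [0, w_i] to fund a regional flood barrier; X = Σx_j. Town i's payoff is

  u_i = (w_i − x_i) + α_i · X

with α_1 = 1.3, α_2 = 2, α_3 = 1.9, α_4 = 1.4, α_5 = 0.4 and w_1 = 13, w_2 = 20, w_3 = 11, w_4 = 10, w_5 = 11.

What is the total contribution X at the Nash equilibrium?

∂u_i/∂x_i = α_i − 1, so town i contributes w_i if α_i > 1, else 0.
α_i > 1 for i ∈ {1, 2, 3, 4}; NE contributions (13, 20, 11, 10, 0), X = 54.

54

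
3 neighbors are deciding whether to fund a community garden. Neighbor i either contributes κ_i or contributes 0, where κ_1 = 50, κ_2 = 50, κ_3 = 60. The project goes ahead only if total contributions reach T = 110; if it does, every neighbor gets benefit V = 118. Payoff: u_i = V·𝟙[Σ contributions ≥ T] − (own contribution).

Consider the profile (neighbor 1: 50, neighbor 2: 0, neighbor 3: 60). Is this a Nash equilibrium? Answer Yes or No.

Total = 110 ≥ 110: provided.
Neighbor 1 (pledges 50, payoff 68): dropping to 0 → total 60, payoff 0. No gain.
Neighbor 2 (pledges 0, payoff 118): pledging 50 → total 160, payoff 68. No gain.
Neighbor 3 (pledges 60, payoff 58): dropping to 0 → total 50, payoff 0. No gain.

Yes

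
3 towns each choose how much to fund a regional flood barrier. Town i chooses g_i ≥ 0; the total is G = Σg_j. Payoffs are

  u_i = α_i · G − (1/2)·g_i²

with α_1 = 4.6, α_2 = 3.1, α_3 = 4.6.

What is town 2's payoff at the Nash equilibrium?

Town i's FOC: ∂u_i/∂g_i = α_i − g_i = 0, so g_i* = α_i.
NE contributions = (4.6, 3.1, 4.6); G = 12.3.
u_2 = α_2·G − ½·(g_2)² = 3.1·12.3 − ½·3.1² = 33.325.

33.325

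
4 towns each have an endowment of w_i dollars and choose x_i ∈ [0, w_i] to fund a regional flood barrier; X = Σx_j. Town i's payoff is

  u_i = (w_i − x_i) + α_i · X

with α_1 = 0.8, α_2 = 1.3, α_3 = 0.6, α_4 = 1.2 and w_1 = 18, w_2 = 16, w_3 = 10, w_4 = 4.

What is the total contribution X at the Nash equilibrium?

∂u_i/∂x_i = α_i − 1, so town i contributes w_i if α_i > 1, else 0.
α_i > 1 for i ∈ {2, 4}; NE contributions (0, 16, 0, 4), X = 20.

20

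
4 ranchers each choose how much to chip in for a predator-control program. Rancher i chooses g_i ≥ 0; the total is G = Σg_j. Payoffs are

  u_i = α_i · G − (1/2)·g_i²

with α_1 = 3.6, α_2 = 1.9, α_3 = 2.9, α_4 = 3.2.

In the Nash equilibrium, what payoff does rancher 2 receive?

20.235

Rancher i's FOC: ∂u_i/∂g_i = α_i − g_i = 0, so g_i* = α_i.
NE contributions = (3.6, 1.9, 2.9, 3.2); G = 11.6.
u_2 = α_2·G − ½·(g_2)² = 1.9·11.6 − ½·1.9² = 20.235.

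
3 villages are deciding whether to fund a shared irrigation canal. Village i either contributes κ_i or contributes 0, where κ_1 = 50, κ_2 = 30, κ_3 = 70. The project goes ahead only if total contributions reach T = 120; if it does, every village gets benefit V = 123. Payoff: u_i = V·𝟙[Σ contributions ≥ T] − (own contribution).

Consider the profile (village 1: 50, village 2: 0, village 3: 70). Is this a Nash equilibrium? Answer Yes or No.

Yes

Total = 120 ≥ 120: provided.
Village 1 (pledges 50, payoff 73): dropping to 0 → total 70, payoff 0. No gain.
Village 2 (pledges 0, payoff 123): pledging 30 → total 150, payoff 93. No gain.
Village 3 (pledges 70, payoff 53): dropping to 0 → total 50, payoff 0. No gain.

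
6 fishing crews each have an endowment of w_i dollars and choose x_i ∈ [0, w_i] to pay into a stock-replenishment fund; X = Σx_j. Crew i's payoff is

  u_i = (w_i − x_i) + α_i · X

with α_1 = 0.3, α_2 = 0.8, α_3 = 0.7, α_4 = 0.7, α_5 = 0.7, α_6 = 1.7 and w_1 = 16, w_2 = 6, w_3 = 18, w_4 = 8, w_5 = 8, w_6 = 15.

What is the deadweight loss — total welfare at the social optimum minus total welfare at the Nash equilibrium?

∂u_i/∂x_i = α_i − 1, so crew i contributes w_i if α_i > 1, else 0.
α_i > 1 for i ∈ {6}; NE contributions (0, 0, 0, 0, 0, 15), X = 15.
W^NE = Σw_i − X^NE + (Σα_i)·X^NE = 71 + 3.9·15 = 129.5.
Planner: ∂(Σu_j)/∂x_i = Σα_j − 1 = 3.9 > 0, so everyone contributes w_i; X^SO = 71, W^SO = 71 + 3.9·71 = 347.9.
Deadweight loss = 218.4.

218.4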